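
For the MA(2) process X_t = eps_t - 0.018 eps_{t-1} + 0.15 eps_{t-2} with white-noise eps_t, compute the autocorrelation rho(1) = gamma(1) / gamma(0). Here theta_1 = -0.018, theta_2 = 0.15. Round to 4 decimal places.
\rho(1) = -0.0202

For an MA(q) process with theta_0 = 1, the autocovariance is
  gamma(k) = sigma^2 * sum_{i=0..q-k} theta_i * theta_{i+k},
and rho(k) = gamma(k) / gamma(0). Sigma^2 cancels.
  numerator   = (1)*(-0.018) + (-0.018)*(0.15) = -0.0207.
  denominator = (1)^2 + (-0.018)^2 + (0.15)^2 = 1.022824.
  rho(1) = -0.0207 / 1.022824 = -0.0202.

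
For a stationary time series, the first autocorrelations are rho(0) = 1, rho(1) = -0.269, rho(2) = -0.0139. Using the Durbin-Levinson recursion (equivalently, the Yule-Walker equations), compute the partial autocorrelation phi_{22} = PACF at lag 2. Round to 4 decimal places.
\phi_{22} = -0.0930

The PACF at lag k is phi_{kk}, the last component of the solution
to the Yule-Walker system G_k phi = r_k where
  (G_k)_{ij} = rho(|i - j|), (r_k)_i = rho(i), i,j = 1..k.
Equivalently, Durbin-Levinson gives phi_{kk} iteratively:
  phi_{11} = rho(1)
  phi_{kk} = [rho(k) - sum_{j=1..k-1} phi_{k-1,j} rho(k-j)]
            / [1 - sum_{j=1..k-1} phi_{k-1,j} rho(j)],
  phi_{k,j} = phi_{k-1,j} - phi_{kk} phi_{k-1,k-j},  j = 1..k-1.
Step k = 1:
  phi_11 = rho(1) = -0.269.
Step k = 2:
  phi_22 = [rho(2) - phi_11 rho(1)] / [1 - phi_11 rho(1)] = [-0.0139 - (-0.269)(-0.269)] / [1 - (-0.269)(-0.269)]
         = -0.086261 / 0.927639 = -0.093.
Therefore phi_{22} = -0.0930.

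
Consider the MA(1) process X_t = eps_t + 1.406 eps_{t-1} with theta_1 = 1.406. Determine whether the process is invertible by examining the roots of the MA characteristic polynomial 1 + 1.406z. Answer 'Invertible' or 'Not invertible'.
\text{Not invertible}

The MA(q) characteristic polynomial is P(z) = 1 + 1.406z.
Invertibility requires all roots to lie outside the unit circle, i.e. |z| > 1 for every root.
This is linear in z: 1 + (1.406) z = 0  =>  z = -1/(1.406) = -0.711238,  |z| = 0.711238.
Moduli of all roots: 0.7112.
All moduli strictly greater than 1? No.
Verdict: Not invertible.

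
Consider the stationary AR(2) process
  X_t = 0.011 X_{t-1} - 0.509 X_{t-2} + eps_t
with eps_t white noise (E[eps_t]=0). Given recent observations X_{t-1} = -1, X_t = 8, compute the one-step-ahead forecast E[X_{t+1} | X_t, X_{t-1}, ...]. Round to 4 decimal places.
E[X_{t+1} \mid \mathcal F_t] = 0.5970

For an AR(p) model X_t = c + sum_i phi_i X_{t-i} + eps_t, the
one-step-ahead conditional mean is
  E[X_{t+1} | X_t, ...] = c + sum_i phi_i X_{t+1-i}.
Substitute known values:
  E[X_{t+1} | ...] = (0.011) * (8) + (-0.509) * (-1)
                   = 0.5970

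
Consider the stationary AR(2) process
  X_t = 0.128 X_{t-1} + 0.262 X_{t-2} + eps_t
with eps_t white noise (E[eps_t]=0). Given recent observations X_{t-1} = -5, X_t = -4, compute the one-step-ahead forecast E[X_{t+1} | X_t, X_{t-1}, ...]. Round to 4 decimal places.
E[X_{t+1} \mid \mathcal F_t] = -1.8220

For an AR(p) model X_t = c + sum_i phi_i X_{t-i} + eps_t, the
one-step-ahead conditional mean is
  E[X_{t+1} | X_t, ...] = c + sum_i phi_i X_{t+1-i}.
Substitute known values:
  E[X_{t+1} | ...] = (0.128) * (-4) + (0.262) * (-5)
                   = -1.8220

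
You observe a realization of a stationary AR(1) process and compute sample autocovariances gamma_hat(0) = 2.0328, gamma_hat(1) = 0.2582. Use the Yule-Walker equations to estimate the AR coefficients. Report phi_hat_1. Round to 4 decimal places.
\hat\phi_{1} = 0.1270

The Yule-Walker equations for an AR(p) process read, in matrix form,
  Gamma_p phi = r_p,   with   (Gamma_p)_{ij} = gamma(|i - j|),
                       (r_p)_i = gamma(i),   i,j = 1..p.
Substitute the sample gammas (Toeplitz matrix and right-hand side of size 1):
  Gamma_p = [[2.0328]]
  r_p     = [0.2582]
With p = 1 this is the single equation gamma(0) phi_1 = gamma(1):
  phi_hat_1 = gamma(1) / gamma(0) = 0.2582 / 2.0328 = 0.1270.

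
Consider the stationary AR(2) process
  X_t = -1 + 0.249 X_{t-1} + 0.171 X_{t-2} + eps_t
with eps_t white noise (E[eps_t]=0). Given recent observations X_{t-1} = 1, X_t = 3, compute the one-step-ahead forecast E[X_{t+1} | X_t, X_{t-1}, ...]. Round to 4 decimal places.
E[X_{t+1} \mid \mathcal F_t] = -0.0820

For an AR(p) model X_t = c + sum_i phi_i X_{t-i} + eps_t, the
one-step-ahead conditional mean is
  E[X_{t+1} | X_t, ...] = c + sum_i phi_i X_{t+1-i}.
Substitute known values:
  E[X_{t+1} | ...] = -1 + (0.249) * (3) + (0.171) * (1)
                   = -0.0820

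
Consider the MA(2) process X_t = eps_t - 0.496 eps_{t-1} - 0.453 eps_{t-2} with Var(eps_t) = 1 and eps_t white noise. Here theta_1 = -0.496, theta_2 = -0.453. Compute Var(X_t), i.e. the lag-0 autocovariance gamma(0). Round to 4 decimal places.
\gamma(0) = 1.4512

For an MA(q) process X_t = eps_t + sum_i theta_i eps_{t-i} with
Var(eps_t) = sigma^2, the variance is
  gamma(0) = sigma^2 * (1 + sum_i theta_i^2).
  sum_i theta_i^2 = (-0.496)^2 + (-0.453)^2 = 0.246016 + 0.205209 = 0.451225.
  gamma(0) = 1 * (1 + 0.451225) = 1 * 1.451225 = 1.451225, which rounds to 1.4512.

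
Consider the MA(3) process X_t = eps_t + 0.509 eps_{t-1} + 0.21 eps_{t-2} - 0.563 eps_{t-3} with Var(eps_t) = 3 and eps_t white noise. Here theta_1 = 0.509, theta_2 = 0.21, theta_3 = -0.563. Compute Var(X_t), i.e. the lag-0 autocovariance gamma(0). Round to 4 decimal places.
\gamma(0) = 4.8605

For an MA(q) process X_t = eps_t + sum_i theta_i eps_{t-i} with
Var(eps_t) = sigma^2, the variance is
  gamma(0) = sigma^2 * (1 + sum_i theta_i^2).
  sum_i theta_i^2 = (0.509)^2 + (0.21)^2 + (-0.563)^2 = 0.259081 + 0.0441 + 0.316969 = 0.62015.
  gamma(0) = 3 * (1 + 0.62015) = 3 * 1.62015 = 4.86045, which rounds to 4.8605.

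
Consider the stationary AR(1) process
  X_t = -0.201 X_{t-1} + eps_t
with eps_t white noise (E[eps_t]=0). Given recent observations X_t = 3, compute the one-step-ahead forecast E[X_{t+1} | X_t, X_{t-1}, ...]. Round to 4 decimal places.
E[X_{t+1} \mid \mathcal F_t] = -0.6030

For an AR(p) model X_t = c + sum_i phi_i X_{t-i} + eps_t, the
one-step-ahead conditional mean is
  E[X_{t+1} | X_t, ...] = c + sum_i phi_i X_{t+1-i}.
Substitute known values:
  E[X_{t+1} | ...] = (-0.201) * (3)
                   = -0.6030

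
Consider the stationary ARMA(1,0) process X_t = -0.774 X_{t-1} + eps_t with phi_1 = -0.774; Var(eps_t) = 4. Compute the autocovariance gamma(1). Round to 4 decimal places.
\gamma(1) = -7.7222

Multiply the model equation by X_{t-k} and take expectations. With theta_0 = psi_0 = 1 and psi_j the MA(infinity) weights, this gives
  gamma(k) - sum_i phi_i gamma(k-i) = c_k,
  c_k = sigma^2 * sum_{j=k..q} theta_j psi_{j-k}   (c_k = 0 for k > q),
using gamma(-m) = gamma(m).
Pure AR (q = 0): c_0 = sigma^2 = 4, c_k = 0 for k >= 1.
Equations for k = 0 and k = 1 (AR order 1):
  gamma(0) = phi_1 gamma(1) + c_0
  gamma(1) = phi_1 gamma(0) + c_1
Substituting the second into the first: gamma(0) (1 - phi_1^2) = c_0 + phi_1 c_1, so
  gamma(0) = c_0 / (1 - phi_1^2) = 4 / (1 - (-0.774)^2) = 4 / 0.400924 = 9.976953.
  gamma(1) = phi_1 gamma(0) = (-0.774)(9.976953) = -7.722162.
Therefore gamma(1) = -7.7222 (to 4 decimal places).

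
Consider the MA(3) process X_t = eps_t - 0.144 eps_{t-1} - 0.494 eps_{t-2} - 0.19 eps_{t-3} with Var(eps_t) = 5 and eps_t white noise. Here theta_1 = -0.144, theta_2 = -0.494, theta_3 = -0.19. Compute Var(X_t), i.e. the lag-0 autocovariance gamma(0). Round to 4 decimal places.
\gamma(0) = 6.5044

For an MA(q) process X_t = eps_t + sum_i theta_i eps_{t-i} with
Var(eps_t) = sigma^2, the variance is
  gamma(0) = sigma^2 * (1 + sum_i theta_i^2).
  sum_i theta_i^2 = (-0.144)^2 + (-0.494)^2 + (-0.19)^2 = 0.020736 + 0.244036 + 0.0361 = 0.300872.
  gamma(0) = 5 * (1 + 0.300872) = 5 * 1.300872 = 6.50436, which rounds to 6.5044.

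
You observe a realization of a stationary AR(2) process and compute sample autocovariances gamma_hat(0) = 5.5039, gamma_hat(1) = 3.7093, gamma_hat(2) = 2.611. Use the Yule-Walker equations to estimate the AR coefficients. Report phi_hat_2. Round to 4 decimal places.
\hat\phi_{2} = 0.0370

The Yule-Walker equations for an AR(p) process read, in matrix form,
  Gamma_p phi = r_p,   with   (Gamma_p)_{ij} = gamma(|i - j|),
                       (r_p)_i = gamma(i),   i,j = 1..p.
Substitute the sample gammas (Toeplitz matrix and right-hand side of size 2):
  Gamma_p = [[5.5039, 3.7093], [3.7093, 5.5039]]
  r_p     = [3.7093, 2.611]
Written out:
  5.5039 phi_1 + 3.7093 phi_2 = 3.7093
  3.7093 phi_1 + 5.5039 phi_2 = 2.611
Solve by Cramer's rule:
  det = gamma(0)^2 - gamma(1)^2 = (5.5039)^2 - (3.7093)^2 = 30.29291521 - 13.75890649 = 16.53400872
  phi_hat_1 = [gamma(1) gamma(0) - gamma(1) gamma(2)] / det = [(3.7093)(5.5039) - (3.7093)(2.611)] / 16.53400872 = 10.73063397 / 16.53400872 = 0.649
  phi_hat_2 = [gamma(0) gamma(2) - gamma(1)^2] / det = [(5.5039)(2.611) - (3.7093)^2] / 16.53400872 = 0.61177641 / 16.53400872 = 0.037
So phi_hat = [0.6490, 0.0370].
Therefore phi_hat_2 = 0.0370.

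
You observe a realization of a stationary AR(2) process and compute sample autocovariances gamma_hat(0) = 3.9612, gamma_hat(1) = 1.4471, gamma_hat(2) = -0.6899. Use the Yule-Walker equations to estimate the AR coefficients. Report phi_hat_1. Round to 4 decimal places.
\hat\phi_{1} = 0.4950

The Yule-Walker equations for an AR(p) process read, in matrix form,
  Gamma_p phi = r_p,   with   (Gamma_p)_{ij} = gamma(|i - j|),
                       (r_p)_i = gamma(i),   i,j = 1..p.
Substitute the sample gammas (Toeplitz matrix and right-hand side of size 2):
  Gamma_p = [[3.9612, 1.4471], [1.4471, 3.9612]]
  r_p     = [1.4471, -0.6899]
Written out:
  3.9612 phi_1 + 1.4471 phi_2 = 1.4471
  1.4471 phi_1 + 3.9612 phi_2 = -0.6899
Solve by Cramer's rule:
  det = gamma(0)^2 - gamma(1)^2 = (3.9612)^2 - (1.4471)^2 = 15.69110544 - 2.09409841 = 13.59700703
  phi_hat_1 = [gamma(1) gamma(0) - gamma(1) gamma(2)] / det = [(1.4471)(3.9612) - (1.4471)(-0.6899)] / 13.59700703 = 6.73060681 / 13.59700703 = 0.495
  phi_hat_2 = [gamma(0) gamma(2) - gamma(1)^2] / det = [(3.9612)(-0.6899) - (1.4471)^2] / 13.59700703 = -4.82693029 / 13.59700703 = -0.355
So phi_hat = [0.4950, -0.3550].
Therefore phi_hat_1 = 0.4950.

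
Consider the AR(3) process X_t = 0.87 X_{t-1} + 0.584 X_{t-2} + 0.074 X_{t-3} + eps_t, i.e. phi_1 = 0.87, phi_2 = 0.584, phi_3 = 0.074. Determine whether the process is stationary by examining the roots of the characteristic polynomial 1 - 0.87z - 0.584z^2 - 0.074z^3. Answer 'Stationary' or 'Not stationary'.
\text{Not stationary}

The AR(p) characteristic polynomial is P(z) = 1 - 0.87z - 0.584z^2 - 0.074z^3.
Stationarity requires all roots to lie outside the unit circle, i.e. |z| > 1 for every root.
Degree 3: look for a simple real root z0 first, then factor out (1 - z/z0) and solve the remaining quadratic.
Testing z0 = -5: P(-5) = 1 + (-0.87)(-5) + (-0.584)(-5)^2 + (-0.074)(-5)^3
  = 1 + (4.35) + (-14.6) + (9.25) = 0.  So z_0 = -5 is a root, |z_0| = 5.
Divide out the factor (1 + 0.2 z) = (1 - z/z0) (since 1/z0 = -0.2):
  P(z) = (1 + 0.2 z)(1 + (-1.07) z + (-0.37) z^2)
  [check: z-coef -1.07 - (-0.2) = -0.87; z^2-coef -0.37 - (-0.2)(-1.07) = -0.584; z^3-coef -(-0.2)(-0.37) = -0.074.]
Remaining roots from the quadratic factor 1 + (-1.07) z + (-0.37) z^2:
  Set 1 + (-1.07) z + (-0.37) z^2 = 0, i.e. a z^2 + b z + c = 0 with a = -0.37, b = -1.07, c = 1.
  Discriminant D = b^2 - 4ac = (-1.07)^2 - 4*(-0.37)*1 = 1.1449 - (-1.48) = 2.6249.
  D >= 0, so the roots are real: z = (-b +/- sqrt(D)) / (2a) = (1.07 +/- 1.620154) / (-0.74).
    z_1 = (1.07 + 1.620154) / (-0.74) = -3.6353,   |z_1| = 3.6353.
    z_2 = (1.07 - 1.620154) / (-0.74) = 0.7435,   |z_2| = 0.7435.
Moduli of all roots: 5.0000, 3.6353, 0.7435.
All moduli strictly greater than 1? No.
Verdict: Not stationary.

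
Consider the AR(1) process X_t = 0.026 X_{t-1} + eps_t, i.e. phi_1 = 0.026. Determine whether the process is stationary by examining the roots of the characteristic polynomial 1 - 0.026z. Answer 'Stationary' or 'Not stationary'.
\text{Stationary}

The AR(p) characteristic polynomial is P(z) = 1 - 0.026z.
Stationarity requires all roots to lie outside the unit circle, i.e. |z| > 1 for every root.
This is linear in z: 1 + (-0.026) z = 0  =>  z = -1/(-0.026) = 38.461538,  |z| = 38.461538.
Moduli of all roots: 38.4615.
All moduli strictly greater than 1? Yes.
Verdict: Stationary.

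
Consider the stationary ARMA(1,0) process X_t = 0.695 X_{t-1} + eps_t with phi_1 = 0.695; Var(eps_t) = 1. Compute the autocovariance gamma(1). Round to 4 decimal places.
\gamma(1) = 1.3444

Multiply the model equation by X_{t-k} and take expectations. With theta_0 = psi_0 = 1 and psi_j the MA(infinity) weights, this gives
  gamma(k) - sum_i phi_i gamma(k-i) = c_k,
  c_k = sigma^2 * sum_{j=k..q} theta_j psi_{j-k}   (c_k = 0 for k > q),
using gamma(-m) = gamma(m).
Pure AR (q = 0): c_0 = sigma^2 = 1, c_k = 0 for k >= 1.
Equations for k = 0 and k = 1 (AR order 1):
  gamma(0) = phi_1 gamma(1) + c_0
  gamma(1) = phi_1 gamma(0) + c_1
Substituting the second into the first: gamma(0) (1 - phi_1^2) = c_0 + phi_1 c_1, so
  gamma(0) = c_0 / (1 - phi_1^2) = 1 / (1 - (0.695)^2) = 1 / 0.516975 = 1.93433.
  gamma(1) = phi_1 gamma(0) = (0.695)(1.93433) = 1.344359.
Therefore gamma(1) = 1.3444 (to 4 decimal places).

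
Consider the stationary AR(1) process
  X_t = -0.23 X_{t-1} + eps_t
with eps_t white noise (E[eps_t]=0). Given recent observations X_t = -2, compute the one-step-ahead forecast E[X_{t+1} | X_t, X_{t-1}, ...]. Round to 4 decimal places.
E[X_{t+1} \mid \mathcal F_t] = 0.4600

For an AR(p) model X_t = c + sum_i phi_i X_{t-i} + eps_t, the
one-step-ahead conditional mean is
  E[X_{t+1} | X_t, ...] = c + sum_i phi_i X_{t+1-i}.
Substitute known values:
  E[X_{t+1} | ...] = (-0.23) * (-2)
                   = 0.4600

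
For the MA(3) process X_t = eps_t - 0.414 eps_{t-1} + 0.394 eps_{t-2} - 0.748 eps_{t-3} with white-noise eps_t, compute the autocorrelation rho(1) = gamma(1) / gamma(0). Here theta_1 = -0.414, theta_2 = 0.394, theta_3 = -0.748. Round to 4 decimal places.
\rho(1) = -0.4622

For an MA(q) process with theta_0 = 1, the autocovariance is
  gamma(k) = sigma^2 * sum_{i=0..q-k} theta_i * theta_{i+k},
and rho(k) = gamma(k) / gamma(0). Sigma^2 cancels.
  numerator   = (1)*(-0.414) + (-0.414)*(0.394) + (0.394)*(-0.748) = -0.871828.
  denominator = (1)^2 + (-0.414)^2 + (0.394)^2 + (-0.748)^2 = 1.886136.
  rho(1) = -0.871828 / 1.886136 = -0.4622.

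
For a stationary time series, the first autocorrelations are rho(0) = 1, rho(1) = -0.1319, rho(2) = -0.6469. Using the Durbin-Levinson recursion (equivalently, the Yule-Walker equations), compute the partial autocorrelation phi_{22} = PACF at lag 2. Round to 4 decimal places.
\phi_{22} = -0.6761

The PACF at lag k is phi_{kk}, the last component of the solution
to the Yule-Walker system G_k phi = r_k where
  (G_k)_{ij} = rho(|i - j|), (r_k)_i = rho(i), i,j = 1..k.
Equivalently, Durbin-Levinson gives phi_{kk} iteratively:
  phi_{11} = rho(1)
  phi_{kk} = [rho(k) - sum_{j=1..k-1} phi_{k-1,j} rho(k-j)]
            / [1 - sum_{j=1..k-1} phi_{k-1,j} rho(j)],
  phi_{k,j} = phi_{k-1,j} - phi_{kk} phi_{k-1,k-j},  j = 1..k-1.
Step k = 1:
  phi_11 = rho(1) = -0.1319.
Step k = 2:
  phi_22 = [rho(2) - phi_11 rho(1)] / [1 - phi_11 rho(1)] = [-0.6469 - (-0.1319)(-0.1319)] / [1 - (-0.1319)(-0.1319)]
         = -0.66429761 / 0.98260239 = -0.6761.
Therefore phi_{22} = -0.6761.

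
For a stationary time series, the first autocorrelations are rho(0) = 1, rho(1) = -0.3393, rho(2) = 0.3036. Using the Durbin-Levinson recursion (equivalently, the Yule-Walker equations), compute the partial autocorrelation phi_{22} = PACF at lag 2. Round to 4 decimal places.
\phi_{22} = 0.2130

The PACF at lag k is phi_{kk}, the last component of the solution
to the Yule-Walker system G_k phi = r_k where
  (G_k)_{ij} = rho(|i - j|), (r_k)_i = rho(i), i,j = 1..k.
Equivalently, Durbin-Levinson gives phi_{kk} iteratively:
  phi_{11} = rho(1)
  phi_{kk} = [rho(k) - sum_{j=1..k-1} phi_{k-1,j} rho(k-j)]
            / [1 - sum_{j=1..k-1} phi_{k-1,j} rho(j)],
  phi_{k,j} = phi_{k-1,j} - phi_{kk} phi_{k-1,k-j},  j = 1..k-1.
Step k = 1:
  phi_11 = rho(1) = -0.3393.
Step k = 2:
  phi_22 = [rho(2) - phi_11 rho(1)] / [1 - phi_11 rho(1)] = [0.3036 - (-0.3393)(-0.3393)] / [1 - (-0.3393)(-0.3393)]
         = 0.18847551 / 0.88487551 = 0.213.
Therefore phi_{22} = 0.2130.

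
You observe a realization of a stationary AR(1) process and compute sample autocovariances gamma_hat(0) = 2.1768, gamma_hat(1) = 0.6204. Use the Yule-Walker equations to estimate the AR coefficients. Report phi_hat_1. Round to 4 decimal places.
\hat\phi_{1} = 0.2850

The Yule-Walker equations for an AR(p) process read, in matrix form,
  Gamma_p phi = r_p,   with   (Gamma_p)_{ij} = gamma(|i - j|),
                       (r_p)_i = gamma(i),   i,j = 1..p.
Substitute the sample gammas (Toeplitz matrix and right-hand side of size 1):
  Gamma_p = [[2.1768]]
  r_p     = [0.6204]
With p = 1 this is the single equation gamma(0) phi_1 = gamma(1):
  phi_hat_1 = gamma(1) / gamma(0) = 0.6204 / 2.1768 = 0.2850.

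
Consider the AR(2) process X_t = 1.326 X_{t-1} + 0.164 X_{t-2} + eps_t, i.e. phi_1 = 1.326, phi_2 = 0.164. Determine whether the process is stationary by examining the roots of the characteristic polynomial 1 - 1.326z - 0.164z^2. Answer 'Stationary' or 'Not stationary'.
\text{Not stationary}

The AR(p) characteristic polynomial is P(z) = 1 - 1.326z - 0.164z^2.
Stationarity requires all roots to lie outside the unit circle, i.e. |z| > 1 for every root.
Set 1 + (-1.326) z + (-0.164) z^2 = 0, i.e. a z^2 + b z + c = 0 with a = -0.164, b = -1.326, c = 1.
Discriminant D = b^2 - 4ac = (-1.326)^2 - 4*(-0.164)*1 = 1.758276 - (-0.656) = 2.414276.
D >= 0, so the roots are real: z = (-b +/- sqrt(D)) / (2a) = (1.326 +/- 1.553794) / (-0.328).
  z_1 = (1.326 + 1.553794) / (-0.328) = -8.7799,   |z_1| = 8.7799.
  z_2 = (1.326 - 1.553794) / (-0.328) = 0.6945,   |z_2| = 0.6945.
Moduli of all roots: 8.7799, 0.6945.
All moduli strictly greater than 1? No.
Verdict: Not stationary.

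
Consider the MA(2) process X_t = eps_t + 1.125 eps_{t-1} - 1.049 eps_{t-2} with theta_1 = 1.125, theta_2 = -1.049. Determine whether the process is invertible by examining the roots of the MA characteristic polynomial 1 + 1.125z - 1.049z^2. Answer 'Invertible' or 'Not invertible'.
\text{Not invertible}

The MA(q) characteristic polynomial is P(z) = 1 + 1.125z - 1.049z^2.
Invertibility requires all roots to lie outside the unit circle, i.e. |z| > 1 for every root.
Set 1 + (1.125) z + (-1.049) z^2 = 0, i.e. a z^2 + b z + c = 0 with a = -1.049, b = 1.125, c = 1.
Discriminant D = b^2 - 4ac = (1.125)^2 - 4*(-1.049)*1 = 1.265625 - (-4.196) = 5.461625.
D >= 0, so the roots are real: z = (-b +/- sqrt(D)) / (2a) = (-1.125 +/- 2.337012) / (-2.098).
  z_1 = (-1.125 + 2.337012) / (-2.098) = -0.5777,   |z_1| = 0.5777.
  z_2 = (-1.125 - 2.337012) / (-2.098) = 1.6501,   |z_2| = 1.6501.
Moduli of all roots: 0.5777, 1.6501.
All moduli strictly greater than 1? No.
Verdict: Not invertible.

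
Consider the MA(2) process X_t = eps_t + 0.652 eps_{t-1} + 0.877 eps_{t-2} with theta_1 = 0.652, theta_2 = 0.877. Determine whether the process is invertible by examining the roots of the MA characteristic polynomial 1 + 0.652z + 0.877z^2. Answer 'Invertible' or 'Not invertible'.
\text{Invertible}

The MA(q) characteristic polynomial is P(z) = 1 + 0.652z + 0.877z^2.
Invertibility requires all roots to lie outside the unit circle, i.e. |z| > 1 for every root.
Set 1 + (0.652) z + (0.877) z^2 = 0, i.e. a z^2 + b z + c = 0 with a = 0.877, b = 0.652, c = 1.
Discriminant D = b^2 - 4ac = (0.652)^2 - 4*(0.877)*1 = 0.425104 - (3.508) = -3.082896.
D < 0, so the roots are the complex-conjugate pair z = (-b +/- i sqrt(-D)) / (2a) = -0.3717 +/- 1.001i.
For a conjugate pair |z|^2 = z * conj(z) = (product of roots) = c/a = 1/(0.877) = 1.140251, so |z| = sqrt(1.140251) = 1.0678 for both roots.
Moduli of all roots: 1.0678, 1.0678.
All moduli strictly greater than 1? Yes.
Verdict: Invertible.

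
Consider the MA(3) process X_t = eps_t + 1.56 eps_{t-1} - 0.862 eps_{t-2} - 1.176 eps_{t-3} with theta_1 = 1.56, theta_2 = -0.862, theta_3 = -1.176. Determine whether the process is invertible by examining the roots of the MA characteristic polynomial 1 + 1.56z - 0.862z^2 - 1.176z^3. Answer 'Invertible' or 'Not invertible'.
\text{Not invertible}

The MA(q) characteristic polynomial is P(z) = 1 + 1.56z - 0.862z^2 - 1.176z^3.
Invertibility requires all roots to lie outside the unit circle, i.e. |z| > 1 for every root.
Degree 3: look for a simple real root z0 first, then factor out (1 - z/z0) and solve the remaining quadratic.
Testing z0 = -1.25: P(-1.25) = 1 + (1.56)(-1.25) + (-0.862)(-1.25)^2 + (-1.176)(-1.25)^3
  = 1 + (-1.95) + (-1.346875) + (2.296875) = 0.  So z_0 = -1.25 is a root, |z_0| = 1.25.
Divide out the factor (1 + 0.8 z) = (1 - z/z0) (since 1/z0 = -0.8):
  P(z) = (1 + 0.8 z)(1 + (0.76) z + (-1.47) z^2)
  [check: z-coef 0.76 - (-0.8) = 1.56; z^2-coef -1.47 - (-0.8)(0.76) = -0.862; z^3-coef -(-0.8)(-1.47) = -1.176.]
Remaining roots from the quadratic factor 1 + (0.76) z + (-1.47) z^2:
  Set 1 + (0.76) z + (-1.47) z^2 = 0, i.e. a z^2 + b z + c = 0 with a = -1.47, b = 0.76, c = 1.
  Discriminant D = b^2 - 4ac = (0.76)^2 - 4*(-1.47)*1 = 0.5776 - (-5.88) = 6.4576.
  D >= 0, so the roots are real: z = (-b +/- sqrt(D)) / (2a) = (-0.76 +/- 2.541181) / (-2.94).
    z_1 = (-0.76 + 2.541181) / (-2.94) = -0.6058,   |z_1| = 0.6058.
    z_2 = (-0.76 - 2.541181) / (-2.94) = 1.1229,   |z_2| = 1.1229.
Moduli of all roots: 1.2500, 0.6058, 1.1229.
All moduli strictly greater than 1? No.
Verdict: Not invertible.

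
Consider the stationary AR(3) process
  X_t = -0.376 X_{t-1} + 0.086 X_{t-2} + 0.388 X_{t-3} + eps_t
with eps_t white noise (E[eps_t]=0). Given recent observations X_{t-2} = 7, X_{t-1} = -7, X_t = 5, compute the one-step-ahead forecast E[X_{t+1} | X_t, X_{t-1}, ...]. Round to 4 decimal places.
E[X_{t+1} \mid \mathcal F_t] = 0.2340

For an AR(p) model X_t = c + sum_i phi_i X_{t-i} + eps_t, the
one-step-ahead conditional mean is
  E[X_{t+1} | X_t, ...] = c + sum_i phi_i X_{t+1-i}.
Substitute known values:
  E[X_{t+1} | ...] = (-0.376) * (5) + (0.086) * (-7) + (0.388) * (7)
                   = 0.2340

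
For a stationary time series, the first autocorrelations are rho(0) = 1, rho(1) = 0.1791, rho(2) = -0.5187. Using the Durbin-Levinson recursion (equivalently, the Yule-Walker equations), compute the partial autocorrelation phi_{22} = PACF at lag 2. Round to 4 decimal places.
\phi_{22} = -0.5690

The PACF at lag k is phi_{kk}, the last component of the solution
to the Yule-Walker system G_k phi = r_k where
  (G_k)_{ij} = rho(|i - j|), (r_k)_i = rho(i), i,j = 1..k.
Equivalently, Durbin-Levinson gives phi_{kk} iteratively:
  phi_{11} = rho(1)
  phi_{kk} = [rho(k) - sum_{j=1..k-1} phi_{k-1,j} rho(k-j)]
            / [1 - sum_{j=1..k-1} phi_{k-1,j} rho(j)],
  phi_{k,j} = phi_{k-1,j} - phi_{kk} phi_{k-1,k-j},  j = 1..k-1.
Step k = 1:
  phi_11 = rho(1) = 0.1791.
Step k = 2:
  phi_22 = [rho(2) - phi_11 rho(1)] / [1 - phi_11 rho(1)] = [-0.5187 - (0.1791)(0.1791)] / [1 - (0.1791)(0.1791)]
         = -0.55077681 / 0.96792319 = -0.569.
Therefore phi_{22} = -0.5690.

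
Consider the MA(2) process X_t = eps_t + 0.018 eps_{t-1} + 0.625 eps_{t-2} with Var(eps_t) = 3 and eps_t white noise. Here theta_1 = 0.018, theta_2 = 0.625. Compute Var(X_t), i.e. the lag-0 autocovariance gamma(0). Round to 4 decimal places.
\gamma(0) = 4.1728

For an MA(q) process X_t = eps_t + sum_i theta_i eps_{t-i} with
Var(eps_t) = sigma^2, the variance is
  gamma(0) = sigma^2 * (1 + sum_i theta_i^2).
  sum_i theta_i^2 = (0.018)^2 + (0.625)^2 = 0.000324 + 0.390625 = 0.390949.
  gamma(0) = 3 * (1 + 0.390949) = 3 * 1.390949 = 4.172847, which rounds to 4.1728.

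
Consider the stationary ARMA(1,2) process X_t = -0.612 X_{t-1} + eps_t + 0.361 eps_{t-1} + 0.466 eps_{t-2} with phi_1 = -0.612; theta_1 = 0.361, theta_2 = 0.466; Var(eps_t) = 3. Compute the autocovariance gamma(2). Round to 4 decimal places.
\gamma(2) = 2.8341

Multiply the model equation by X_{t-k} and take expectations. With theta_0 = psi_0 = 1 and psi_j the MA(infinity) weights, this gives
  gamma(k) - sum_i phi_i gamma(k-i) = c_k,
  c_k = sigma^2 * sum_{j=k..q} theta_j psi_{j-k}   (c_k = 0 for k > q),
using gamma(-m) = gamma(m).
psi-weights needed (psi_j = theta_j + sum_i phi_i psi_{j-i}):
  psi_1 = theta_1 + phi_1 = 0.361 + (-0.612) = -0.251
  psi_2 = theta_2 + phi_1 psi_1 = 0.466 + (-0.612)(-0.251) = 0.619612
Right-hand sides:
  c_0 = sigma^2 (1 + theta_1 psi_1 + theta_2 psi_2) = 3 * (1 + (0.361)(-0.251) + (0.466)(0.619612)) = 3 * 1.198128 = 3.594385
  c_1 = sigma^2 (theta_1 + theta_2 psi_1) = 3 * (0.361 + (0.466)(-0.251)) = 0.732102
  c_2 = sigma^2 theta_2 = 3 * (0.466) = 1.398
Equations for k = 0 and k = 1 (AR order 1):
  gamma(0) = phi_1 gamma(1) + c_0
  gamma(1) = phi_1 gamma(0) + c_1
Substituting the second into the first: gamma(0) (1 - phi_1^2) = c_0 + phi_1 c_1, so
  gamma(0) = (c_0 + phi_1 c_1) / (1 - phi_1^2) = (3.594385 + (-0.612)(0.732102)) / (1 - (-0.612)^2) = 3.146338 / 0.625456 = 5.030471.
  gamma(1) = phi_1 gamma(0) + c_1 = (-0.612)(5.030471) + (0.732102) = -2.346546.
For k = 2: gamma(2) = phi_1 gamma(1) + c_2
  = (-0.612)(-2.346546) + (1.398) = 2.834086.
Therefore gamma(2) = 2.8341 (to 4 decimal places).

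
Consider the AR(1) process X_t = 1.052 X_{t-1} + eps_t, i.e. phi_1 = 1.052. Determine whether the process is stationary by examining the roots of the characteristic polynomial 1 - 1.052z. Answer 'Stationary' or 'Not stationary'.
\text{Not stationary}

The AR(p) characteristic polynomial is P(z) = 1 - 1.052z.
Stationarity requires all roots to lie outside the unit circle, i.e. |z| > 1 for every root.
This is linear in z: 1 + (-1.052) z = 0  =>  z = -1/(-1.052) = 0.95057,  |z| = 0.95057.
Moduli of all roots: 0.9506.
All moduli strictly greater than 1? No.
Verdict: Not stationary.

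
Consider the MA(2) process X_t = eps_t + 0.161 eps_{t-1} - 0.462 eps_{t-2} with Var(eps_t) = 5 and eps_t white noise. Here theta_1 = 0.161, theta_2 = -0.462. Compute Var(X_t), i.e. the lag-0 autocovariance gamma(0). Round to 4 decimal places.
\gamma(0) = 6.1968

For an MA(q) process X_t = eps_t + sum_i theta_i eps_{t-i} with
Var(eps_t) = sigma^2, the variance is
  gamma(0) = sigma^2 * (1 + sum_i theta_i^2).
  sum_i theta_i^2 = (0.161)^2 + (-0.462)^2 = 0.025921 + 0.213444 = 0.239365.
  gamma(0) = 5 * (1 + 0.239365) = 5 * 1.239365 = 6.196825, which rounds to 6.1968.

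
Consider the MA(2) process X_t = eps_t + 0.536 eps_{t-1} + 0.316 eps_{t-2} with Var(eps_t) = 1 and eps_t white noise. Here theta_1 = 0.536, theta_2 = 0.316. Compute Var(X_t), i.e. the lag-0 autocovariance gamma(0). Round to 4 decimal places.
\gamma(0) = 1.3872

For an MA(q) process X_t = eps_t + sum_i theta_i eps_{t-i} with
Var(eps_t) = sigma^2, the variance is
  gamma(0) = sigma^2 * (1 + sum_i theta_i^2).
  sum_i theta_i^2 = (0.536)^2 + (0.316)^2 = 0.287296 + 0.099856 = 0.387152.
  gamma(0) = 1 * (1 + 0.387152) = 1 * 1.387152 = 1.387152, which rounds to 1.3872.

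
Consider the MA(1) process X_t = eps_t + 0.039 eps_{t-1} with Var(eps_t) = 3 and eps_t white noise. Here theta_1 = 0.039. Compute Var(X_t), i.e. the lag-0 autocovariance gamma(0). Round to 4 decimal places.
\gamma(0) = 3.0046

For an MA(q) process X_t = eps_t + sum_i theta_i eps_{t-i} with
Var(eps_t) = sigma^2, the variance is
  gamma(0) = sigma^2 * (1 + sum_i theta_i^2).
  sum_i theta_i^2 = (0.039)^2 = 0.001521.
  gamma(0) = 3 * (1 + 0.001521) = 3 * 1.001521 = 3.004563, which rounds to 3.0046.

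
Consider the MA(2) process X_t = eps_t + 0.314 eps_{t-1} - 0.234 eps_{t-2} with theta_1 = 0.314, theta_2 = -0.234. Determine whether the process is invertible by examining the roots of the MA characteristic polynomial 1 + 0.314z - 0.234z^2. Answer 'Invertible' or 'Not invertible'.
\text{Invertible}

The MA(q) characteristic polynomial is P(z) = 1 + 0.314z - 0.234z^2.
Invertibility requires all roots to lie outside the unit circle, i.e. |z| > 1 for every root.
Set 1 + (0.314) z + (-0.234) z^2 = 0, i.e. a z^2 + b z + c = 0 with a = -0.234, b = 0.314, c = 1.
Discriminant D = b^2 - 4ac = (0.314)^2 - 4*(-0.234)*1 = 0.098596 - (-0.936) = 1.034596.
D >= 0, so the roots are real: z = (-b +/- sqrt(D)) / (2a) = (-0.314 +/- 1.017151) / (-0.468).
  z_1 = (-0.314 + 1.017151) / (-0.468) = -1.5025,   |z_1| = 1.5025.
  z_2 = (-0.314 - 1.017151) / (-0.468) = 2.8443,   |z_2| = 2.8443.
Moduli of all roots: 1.5025, 2.8443.
All moduli strictly greater than 1? Yes.
Verdict: Invertible.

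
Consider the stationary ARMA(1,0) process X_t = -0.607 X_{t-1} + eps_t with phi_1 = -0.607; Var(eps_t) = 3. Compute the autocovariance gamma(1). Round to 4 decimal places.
\gamma(1) = -2.8834

Multiply the model equation by X_{t-k} and take expectations. With theta_0 = psi_0 = 1 and psi_j the MA(infinity) weights, this gives
  gamma(k) - sum_i phi_i gamma(k-i) = c_k,
  c_k = sigma^2 * sum_{j=k..q} theta_j psi_{j-k}   (c_k = 0 for k > q),
using gamma(-m) = gamma(m).
Pure AR (q = 0): c_0 = sigma^2 = 3, c_k = 0 for k >= 1.
Equations for k = 0 and k = 1 (AR order 1):
  gamma(0) = phi_1 gamma(1) + c_0
  gamma(1) = phi_1 gamma(0) + c_1
Substituting the second into the first: gamma(0) (1 - phi_1^2) = c_0 + phi_1 c_1, so
  gamma(0) = c_0 / (1 - phi_1^2) = 3 / (1 - (-0.607)^2) = 3 / 0.631551 = 4.75021.
  gamma(1) = phi_1 gamma(0) = (-0.607)(4.75021) = -2.883378.
Therefore gamma(1) = -2.8834 (to 4 decimal places).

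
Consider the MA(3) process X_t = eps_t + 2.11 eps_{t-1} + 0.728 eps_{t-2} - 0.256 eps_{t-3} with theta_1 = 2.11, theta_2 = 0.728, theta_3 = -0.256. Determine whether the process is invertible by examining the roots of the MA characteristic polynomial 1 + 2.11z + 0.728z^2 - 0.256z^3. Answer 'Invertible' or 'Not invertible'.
\text{Not invertible}

The MA(q) characteristic polynomial is P(z) = 1 + 2.11z + 0.728z^2 - 0.256z^3.
Invertibility requires all roots to lie outside the unit circle, i.e. |z| > 1 for every root.
Degree 3: look for a simple real root z0 first, then factor out (1 - z/z0) and solve the remaining quadratic.
Testing z0 = -1.25: P(-1.25) = 1 + (2.11)(-1.25) + (0.728)(-1.25)^2 + (-0.256)(-1.25)^3
  = 1 + (-2.6375) + (1.1375) + (0.5) = 0.  So z_0 = -1.25 is a root, |z_0| = 1.25.
Divide out the factor (1 + 0.8 z) = (1 - z/z0) (since 1/z0 = -0.8):
  P(z) = (1 + 0.8 z)(1 + (1.31) z + (-0.32) z^2)
  [check: z-coef 1.31 - (-0.8) = 2.11; z^2-coef -0.32 - (-0.8)(1.31) = 0.728; z^3-coef -(-0.8)(-0.32) = -0.256.]
Remaining roots from the quadratic factor 1 + (1.31) z + (-0.32) z^2:
  Set 1 + (1.31) z + (-0.32) z^2 = 0, i.e. a z^2 + b z + c = 0 with a = -0.32, b = 1.31, c = 1.
  Discriminant D = b^2 - 4ac = (1.31)^2 - 4*(-0.32)*1 = 1.7161 - (-1.28) = 2.9961.
  D >= 0, so the roots are real: z = (-b +/- sqrt(D)) / (2a) = (-1.31 +/- 1.730925) / (-0.64).
    z_1 = (-1.31 + 1.730925) / (-0.64) = -0.6577,   |z_1| = 0.6577.
    z_2 = (-1.31 - 1.730925) / (-0.64) = 4.7514,   |z_2| = 4.7514.
Moduli of all roots: 1.2500, 0.6577, 4.7514.
All moduli strictly greater than 1? No.
Verdict: Not invertible.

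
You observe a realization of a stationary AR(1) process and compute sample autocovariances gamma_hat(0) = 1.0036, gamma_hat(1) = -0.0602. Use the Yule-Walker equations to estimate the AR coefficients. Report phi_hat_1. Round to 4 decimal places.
\hat\phi_{1} = -0.0600

The Yule-Walker equations for an AR(p) process read, in matrix form,
  Gamma_p phi = r_p,   with   (Gamma_p)_{ij} = gamma(|i - j|),
                       (r_p)_i = gamma(i),   i,j = 1..p.
Substitute the sample gammas (Toeplitz matrix and right-hand side of size 1):
  Gamma_p = [[1.0036]]
  r_p     = [-0.0602]
With p = 1 this is the single equation gamma(0) phi_1 = gamma(1):
  phi_hat_1 = gamma(1) / gamma(0) = -0.0602 / 1.0036 = -0.0600.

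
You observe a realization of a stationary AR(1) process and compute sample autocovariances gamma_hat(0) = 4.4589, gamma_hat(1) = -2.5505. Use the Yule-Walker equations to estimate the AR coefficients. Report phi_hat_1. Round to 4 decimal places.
\hat\phi_{1} = -0.5720

The Yule-Walker equations for an AR(p) process read, in matrix form,
  Gamma_p phi = r_p,   with   (Gamma_p)_{ij} = gamma(|i - j|),
                       (r_p)_i = gamma(i),   i,j = 1..p.
Substitute the sample gammas (Toeplitz matrix and right-hand side of size 1):
  Gamma_p = [[4.4589]]
  r_p     = [-2.5505]
With p = 1 this is the single equation gamma(0) phi_1 = gamma(1):
  phi_hat_1 = gamma(1) / gamma(0) = -2.5505 / 4.4589 = -0.5720.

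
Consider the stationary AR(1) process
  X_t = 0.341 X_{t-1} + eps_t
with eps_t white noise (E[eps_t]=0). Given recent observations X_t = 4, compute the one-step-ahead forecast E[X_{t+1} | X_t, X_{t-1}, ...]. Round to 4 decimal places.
E[X_{t+1} \mid \mathcal F_t] = 1.3640

For an AR(p) model X_t = c + sum_i phi_i X_{t-i} + eps_t, the
one-step-ahead conditional mean is
  E[X_{t+1} | X_t, ...] = c + sum_i phi_i X_{t+1-i}.
Substitute known values:
  E[X_{t+1} | ...] = (0.341) * (4)
                   = 1.3640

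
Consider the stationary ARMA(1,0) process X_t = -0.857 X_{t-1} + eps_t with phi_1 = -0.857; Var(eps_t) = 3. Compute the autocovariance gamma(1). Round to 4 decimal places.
\gamma(1) = -9.6818

Multiply the model equation by X_{t-k} and take expectations. With theta_0 = psi_0 = 1 and psi_j the MA(infinity) weights, this gives
  gamma(k) - sum_i phi_i gamma(k-i) = c_k,
  c_k = sigma^2 * sum_{j=k..q} theta_j psi_{j-k}   (c_k = 0 for k > q),
using gamma(-m) = gamma(m).
Pure AR (q = 0): c_0 = sigma^2 = 3, c_k = 0 for k >= 1.
Equations for k = 0 and k = 1 (AR order 1):
  gamma(0) = phi_1 gamma(1) + c_0
  gamma(1) = phi_1 gamma(0) + c_1
Substituting the second into the first: gamma(0) (1 - phi_1^2) = c_0 + phi_1 c_1, so
  gamma(0) = c_0 / (1 - phi_1^2) = 3 / (1 - (-0.857)^2) = 3 / 0.265551 = 11.297265.
  gamma(1) = phi_1 gamma(0) = (-0.857)(11.297265) = -9.681756.
Therefore gamma(1) = -9.6818 (to 4 decimal places).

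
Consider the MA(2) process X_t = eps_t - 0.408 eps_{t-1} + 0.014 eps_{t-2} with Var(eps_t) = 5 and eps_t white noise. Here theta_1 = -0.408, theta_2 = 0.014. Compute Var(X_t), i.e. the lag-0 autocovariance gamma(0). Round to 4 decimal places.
\gamma(0) = 5.8333

For an MA(q) process X_t = eps_t + sum_i theta_i eps_{t-i} with
Var(eps_t) = sigma^2, the variance is
  gamma(0) = sigma^2 * (1 + sum_i theta_i^2).
  sum_i theta_i^2 = (-0.408)^2 + (0.014)^2 = 0.166464 + 0.000196 = 0.16666.
  gamma(0) = 5 * (1 + 0.16666) = 5 * 1.16666 = 5.8333.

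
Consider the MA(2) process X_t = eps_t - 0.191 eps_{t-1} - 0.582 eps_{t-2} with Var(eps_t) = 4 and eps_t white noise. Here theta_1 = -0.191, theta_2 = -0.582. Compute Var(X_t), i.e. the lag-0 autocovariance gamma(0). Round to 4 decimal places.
\gamma(0) = 5.5008

For an MA(q) process X_t = eps_t + sum_i theta_i eps_{t-i} with
Var(eps_t) = sigma^2, the variance is
  gamma(0) = sigma^2 * (1 + sum_i theta_i^2).
  sum_i theta_i^2 = (-0.191)^2 + (-0.582)^2 = 0.036481 + 0.338724 = 0.375205.
  gamma(0) = 4 * (1 + 0.375205) = 4 * 1.375205 = 5.50082, which rounds to 5.5008.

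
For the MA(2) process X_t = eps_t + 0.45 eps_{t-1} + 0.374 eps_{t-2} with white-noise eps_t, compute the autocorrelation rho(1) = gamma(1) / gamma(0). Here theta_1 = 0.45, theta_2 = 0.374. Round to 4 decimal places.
\rho(1) = 0.4606

For an MA(q) process with theta_0 = 1, the autocovariance is
  gamma(k) = sigma^2 * sum_{i=0..q-k} theta_i * theta_{i+k},
and rho(k) = gamma(k) / gamma(0). Sigma^2 cancels.
  numerator   = (1)*(0.45) + (0.45)*(0.374) = 0.6183.
  denominator = (1)^2 + (0.45)^2 + (0.374)^2 = 1.342376.
  rho(1) = 0.6183 / 1.342376 = 0.4606.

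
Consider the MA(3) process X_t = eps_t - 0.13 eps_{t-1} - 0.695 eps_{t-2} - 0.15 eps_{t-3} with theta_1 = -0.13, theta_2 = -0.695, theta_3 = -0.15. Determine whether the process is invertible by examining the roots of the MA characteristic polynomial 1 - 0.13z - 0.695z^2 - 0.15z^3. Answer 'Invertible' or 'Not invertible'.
\text{Invertible}

The MA(q) characteristic polynomial is P(z) = 1 - 0.13z - 0.695z^2 - 0.15z^3.
Invertibility requires all roots to lie outside the unit circle, i.e. |z| > 1 for every root.
Degree 3: look for a simple real root z0 first, then factor out (1 - z/z0) and solve the remaining quadratic.
Testing z0 = -4: P(-4) = 1 + (-0.13)(-4) + (-0.695)(-4)^2 + (-0.15)(-4)^3
  = 1 + (0.52) + (-11.12) + (9.6) = 0.  So z_0 = -4 is a root, |z_0| = 4.
Divide out the factor (1 + 0.25 z) = (1 - z/z0) (since 1/z0 = -0.25):
  P(z) = (1 + 0.25 z)(1 + (-0.38) z + (-0.6) z^2)
  [check: z-coef -0.38 - (-0.25) = -0.13; z^2-coef -0.6 - (-0.25)(-0.38) = -0.695; z^3-coef -(-0.25)(-0.6) = -0.15.]
Remaining roots from the quadratic factor 1 + (-0.38) z + (-0.6) z^2:
  Set 1 + (-0.38) z + (-0.6) z^2 = 0, i.e. a z^2 + b z + c = 0 with a = -0.6, b = -0.38, c = 1.
  Discriminant D = b^2 - 4ac = (-0.38)^2 - 4*(-0.6)*1 = 0.1444 - (-2.4) = 2.5444.
  D >= 0, so the roots are real: z = (-b +/- sqrt(D)) / (2a) = (0.38 +/- 1.595118) / (-1.2).
    z_1 = (0.38 + 1.595118) / (-1.2) = -1.6459,   |z_1| = 1.6459.
    z_2 = (0.38 - 1.595118) / (-1.2) = 1.0126,   |z_2| = 1.0126.
Moduli of all roots: 4.0000, 1.6459, 1.0126.
All moduli strictly greater than 1? Yes.
Verdict: Invertible.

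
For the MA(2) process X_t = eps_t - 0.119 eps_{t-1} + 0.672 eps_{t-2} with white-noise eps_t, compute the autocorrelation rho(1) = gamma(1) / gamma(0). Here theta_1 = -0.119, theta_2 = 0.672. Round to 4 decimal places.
\rho(1) = -0.1357

For an MA(q) process with theta_0 = 1, the autocovariance is
  gamma(k) = sigma^2 * sum_{i=0..q-k} theta_i * theta_{i+k},
and rho(k) = gamma(k) / gamma(0). Sigma^2 cancels.
  numerator   = (1)*(-0.119) + (-0.119)*(0.672) = -0.198968.
  denominator = (1)^2 + (-0.119)^2 + (0.672)^2 = 1.465745.
  rho(1) = -0.198968 / 1.465745 = -0.1357.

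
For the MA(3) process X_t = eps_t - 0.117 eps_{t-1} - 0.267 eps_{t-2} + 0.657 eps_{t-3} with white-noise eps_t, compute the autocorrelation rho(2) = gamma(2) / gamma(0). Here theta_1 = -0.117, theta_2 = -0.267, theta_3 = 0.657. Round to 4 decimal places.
\rho(2) = -0.2267

For an MA(q) process with theta_0 = 1, the autocovariance is
  gamma(k) = sigma^2 * sum_{i=0..q-k} theta_i * theta_{i+k},
and rho(k) = gamma(k) / gamma(0). Sigma^2 cancels.
  numerator   = (1)*(-0.267) + (-0.117)*(0.657) = -0.343869.
  denominator = (1)^2 + (-0.117)^2 + (-0.267)^2 + (0.657)^2 = 1.516627.
  rho(2) = -0.343869 / 1.516627 = -0.2267.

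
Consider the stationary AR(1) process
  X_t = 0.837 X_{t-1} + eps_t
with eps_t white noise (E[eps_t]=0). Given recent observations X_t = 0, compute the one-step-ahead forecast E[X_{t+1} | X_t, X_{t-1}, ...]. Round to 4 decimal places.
E[X_{t+1} \mid \mathcal F_t] = 0.0000

For an AR(p) model X_t = c + sum_i phi_i X_{t-i} + eps_t, the
one-step-ahead conditional mean is
  E[X_{t+1} | X_t, ...] = c + sum_i phi_i X_{t+1-i}.
Substitute known values:
  E[X_{t+1} | ...] = (0.837) * (0)
                   = 0.0000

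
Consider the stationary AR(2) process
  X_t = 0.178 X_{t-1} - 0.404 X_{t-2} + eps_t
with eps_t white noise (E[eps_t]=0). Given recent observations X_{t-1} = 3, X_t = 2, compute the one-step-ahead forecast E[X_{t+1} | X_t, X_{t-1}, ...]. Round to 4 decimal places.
E[X_{t+1} \mid \mathcal F_t] = -0.8560

For an AR(p) model X_t = c + sum_i phi_i X_{t-i} + eps_t, the
one-step-ahead conditional mean is
  E[X_{t+1} | X_t, ...] = c + sum_i phi_i X_{t+1-i}.
Substitute known values:
  E[X_{t+1} | ...] = (0.178) * (2) + (-0.404) * (3)
                   = -0.8560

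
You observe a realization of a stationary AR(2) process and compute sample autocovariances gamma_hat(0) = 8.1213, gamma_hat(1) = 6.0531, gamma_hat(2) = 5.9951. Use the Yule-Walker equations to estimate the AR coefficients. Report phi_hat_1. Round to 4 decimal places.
\hat\phi_{1} = 0.4390

The Yule-Walker equations for an AR(p) process read, in matrix form,
  Gamma_p phi = r_p,   with   (Gamma_p)_{ij} = gamma(|i - j|),
                       (r_p)_i = gamma(i),   i,j = 1..p.
Substitute the sample gammas (Toeplitz matrix and right-hand side of size 2):
  Gamma_p = [[8.1213, 6.0531], [6.0531, 8.1213]]
  r_p     = [6.0531, 5.9951]
Written out:
  8.1213 phi_1 + 6.0531 phi_2 = 6.0531
  6.0531 phi_1 + 8.1213 phi_2 = 5.9951
Solve by Cramer's rule:
  det = gamma(0)^2 - gamma(1)^2 = (8.1213)^2 - (6.0531)^2 = 65.95551369 - 36.64001961 = 29.31549408
  phi_hat_1 = [gamma(1) gamma(0) - gamma(1) gamma(2)] / det = [(6.0531)(8.1213) - (6.0531)(5.9951)] / 29.31549408 = 12.87010122 / 29.31549408 = 0.439
  phi_hat_2 = [gamma(0) gamma(2) - gamma(1)^2] / det = [(8.1213)(5.9951) - (6.0531)^2] / 29.31549408 = 12.04798602 / 29.31549408 = 0.411
So phi_hat = [0.4390, 0.4110].
Therefore phi_hat_1 = 0.4390.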